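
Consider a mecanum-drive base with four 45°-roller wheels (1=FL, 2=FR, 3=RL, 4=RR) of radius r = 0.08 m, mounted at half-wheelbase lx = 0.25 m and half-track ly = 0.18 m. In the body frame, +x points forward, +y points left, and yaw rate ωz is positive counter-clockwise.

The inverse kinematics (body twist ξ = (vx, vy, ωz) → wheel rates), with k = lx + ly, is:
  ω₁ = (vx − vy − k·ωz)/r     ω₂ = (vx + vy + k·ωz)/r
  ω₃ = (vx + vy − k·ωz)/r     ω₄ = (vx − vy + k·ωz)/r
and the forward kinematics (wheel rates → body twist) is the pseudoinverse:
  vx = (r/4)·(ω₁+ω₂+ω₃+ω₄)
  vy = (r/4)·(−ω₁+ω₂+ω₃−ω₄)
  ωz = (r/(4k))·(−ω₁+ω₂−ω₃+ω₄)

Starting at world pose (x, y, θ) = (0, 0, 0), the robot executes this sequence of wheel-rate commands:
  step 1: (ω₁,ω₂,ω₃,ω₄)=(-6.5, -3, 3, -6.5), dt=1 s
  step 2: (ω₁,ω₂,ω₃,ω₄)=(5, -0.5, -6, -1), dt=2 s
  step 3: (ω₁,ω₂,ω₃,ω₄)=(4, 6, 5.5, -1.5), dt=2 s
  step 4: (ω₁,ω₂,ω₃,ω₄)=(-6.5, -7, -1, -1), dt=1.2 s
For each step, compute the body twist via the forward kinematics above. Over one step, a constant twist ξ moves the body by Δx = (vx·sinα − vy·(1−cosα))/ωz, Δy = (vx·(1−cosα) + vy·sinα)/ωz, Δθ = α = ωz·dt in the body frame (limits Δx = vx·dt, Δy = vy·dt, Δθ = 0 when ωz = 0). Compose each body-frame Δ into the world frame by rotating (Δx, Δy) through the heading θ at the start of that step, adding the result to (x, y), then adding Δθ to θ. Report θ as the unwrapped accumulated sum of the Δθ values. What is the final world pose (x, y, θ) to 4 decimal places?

step 1: ξ=(vx,vy,ωz)=(-0.2600, 0.2600, -0.2791), dt=1.0 → body Δ=(-0.2206, 0.2927, -0.2791) → world pose (-0.2206, 0.2927, -0.2791)
step 2: ξ=(vx,vy,ωz)=(-0.0500, -0.2100, -0.0233), dt=2.0 → body Δ=(-0.1097, -0.4175, -0.0465) → world pose (-0.4411, -0.0785, -0.3256)
step 3: ξ=(vx,vy,ωz)=(0.2800, 0.1800, -0.2326), dt=2.0 → body Δ=(0.6222, 0.2193, -0.4651) → world pose (0.2186, -0.0698, -0.7907)
step 4: ξ=(vx,vy,ωz)=(-0.3100, -0.0100, -0.0233), dt=1.2 → body Δ=(-0.3721, -0.0068, -0.0279) → world pose (-0.0480, 0.1900, -0.8186)

(-0.0480, 0.1900, -0.8186)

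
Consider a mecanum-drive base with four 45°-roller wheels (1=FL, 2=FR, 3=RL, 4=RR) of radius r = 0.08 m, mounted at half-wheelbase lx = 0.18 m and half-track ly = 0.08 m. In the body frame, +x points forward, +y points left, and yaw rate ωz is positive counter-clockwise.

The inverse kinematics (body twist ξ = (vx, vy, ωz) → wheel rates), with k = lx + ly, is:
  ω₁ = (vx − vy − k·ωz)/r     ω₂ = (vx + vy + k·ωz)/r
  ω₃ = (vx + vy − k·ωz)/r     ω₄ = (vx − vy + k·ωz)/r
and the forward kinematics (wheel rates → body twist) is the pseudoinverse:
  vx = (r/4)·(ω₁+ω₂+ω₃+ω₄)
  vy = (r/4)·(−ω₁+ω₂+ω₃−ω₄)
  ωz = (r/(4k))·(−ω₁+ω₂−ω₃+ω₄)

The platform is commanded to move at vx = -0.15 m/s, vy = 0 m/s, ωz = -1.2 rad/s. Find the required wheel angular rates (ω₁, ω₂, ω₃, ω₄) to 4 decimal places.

(2.0250, -5.7750, 2.0250, -5.7750)

k = lx + ly = 0.18 + 0.08 = 0.2600;  k·ωz = 0.2600·-1.2 = -0.3120
ω₁ (FL) = (vx − vy − k·ωz)/r = 0.1620/0.08 = 2.0250
ω₂ (FR) = (vx + vy + k·ωz)/r = -0.4620/0.08 = -5.7750
ω₃ (RL) = (vx + vy − k·ωz)/r = 0.1620/0.08 = 2.0250
ω₄ (RR) = (vx − vy + k·ωz)/r = -0.4620/0.08 = -5.7750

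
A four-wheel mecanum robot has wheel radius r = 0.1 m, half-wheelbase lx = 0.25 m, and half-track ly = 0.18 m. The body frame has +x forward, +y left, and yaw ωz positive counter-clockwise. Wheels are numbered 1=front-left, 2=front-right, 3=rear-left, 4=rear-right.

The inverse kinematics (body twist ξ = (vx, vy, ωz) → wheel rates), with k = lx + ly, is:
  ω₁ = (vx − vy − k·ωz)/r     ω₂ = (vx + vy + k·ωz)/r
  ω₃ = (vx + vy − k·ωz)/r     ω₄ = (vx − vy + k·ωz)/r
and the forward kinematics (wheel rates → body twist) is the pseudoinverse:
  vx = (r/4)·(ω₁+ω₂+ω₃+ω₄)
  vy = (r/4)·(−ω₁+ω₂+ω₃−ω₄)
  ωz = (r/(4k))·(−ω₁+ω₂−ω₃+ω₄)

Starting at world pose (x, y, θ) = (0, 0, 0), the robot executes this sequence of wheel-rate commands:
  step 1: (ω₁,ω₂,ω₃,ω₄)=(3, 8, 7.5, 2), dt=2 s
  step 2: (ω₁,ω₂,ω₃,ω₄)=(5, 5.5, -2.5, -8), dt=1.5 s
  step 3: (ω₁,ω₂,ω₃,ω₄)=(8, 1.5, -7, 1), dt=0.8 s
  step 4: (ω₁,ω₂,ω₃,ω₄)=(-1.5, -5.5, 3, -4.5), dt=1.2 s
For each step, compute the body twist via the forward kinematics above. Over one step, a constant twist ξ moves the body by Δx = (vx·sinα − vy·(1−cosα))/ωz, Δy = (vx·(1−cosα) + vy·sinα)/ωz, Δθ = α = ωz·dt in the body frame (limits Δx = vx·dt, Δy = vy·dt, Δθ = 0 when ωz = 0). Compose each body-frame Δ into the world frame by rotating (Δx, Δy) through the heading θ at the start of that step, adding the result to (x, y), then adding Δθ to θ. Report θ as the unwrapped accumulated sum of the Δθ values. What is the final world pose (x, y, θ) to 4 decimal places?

step 1: ξ=(vx,vy,ωz)=(0.5125, 0.2625, -0.0291), dt=2.0 → body Δ=(1.0397, 0.4949, -0.0581) → world pose (1.0397, 0.4949, -0.0581)
step 2: ξ=(vx,vy,ωz)=(0.0000, 0.1500, -0.2907), dt=1.5 → body Δ=(0.0483, 0.2179, -0.4360) → world pose (1.1005, 0.7097, -0.4942)
step 3: ξ=(vx,vy,ωz)=(0.0875, -0.3625, 0.0872), dt=0.8 → body Δ=(0.0801, -0.2873, 0.0698) → world pose (1.0347, 0.4188, -0.4244)
step 4: ξ=(vx,vy,ωz)=(-0.2125, 0.0875, -0.6686), dt=1.2 → body Δ=(-0.1886, 0.1910, -0.8023) → world pose (0.9415, 0.6705, -1.2267)

(0.9415, 0.6705, -1.2267)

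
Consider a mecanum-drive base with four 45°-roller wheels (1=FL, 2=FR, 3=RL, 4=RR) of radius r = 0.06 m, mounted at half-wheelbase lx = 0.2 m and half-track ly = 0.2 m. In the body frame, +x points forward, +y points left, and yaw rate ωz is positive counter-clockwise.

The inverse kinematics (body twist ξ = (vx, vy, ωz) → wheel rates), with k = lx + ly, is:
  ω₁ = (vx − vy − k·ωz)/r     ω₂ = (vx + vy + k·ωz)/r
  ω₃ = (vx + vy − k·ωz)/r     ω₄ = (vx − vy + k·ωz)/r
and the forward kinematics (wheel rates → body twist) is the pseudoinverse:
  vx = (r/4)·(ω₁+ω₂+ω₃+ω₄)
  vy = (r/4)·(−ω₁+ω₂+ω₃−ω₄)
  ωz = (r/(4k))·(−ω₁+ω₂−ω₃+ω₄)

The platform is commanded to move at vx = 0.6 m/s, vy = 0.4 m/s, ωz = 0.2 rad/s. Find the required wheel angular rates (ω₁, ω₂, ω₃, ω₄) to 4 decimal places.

(2.0000, 18.0000, 15.3333, 4.6667)

k = lx + ly = 0.2 + 0.2 = 0.4000;  k·ωz = 0.4000·0.2 = 0.0800
ω₁ (FL) = (vx − vy − k·ωz)/r = 0.1200/0.06 = 2.0000
ω₂ (FR) = (vx + vy + k·ωz)/r = 1.0800/0.06 = 18.0000
ω₃ (RL) = (vx + vy − k·ωz)/r = 0.9200/0.06 = 15.3333
ω₄ (RR) = (vx − vy + k·ωz)/r = 0.2800/0.06 = 4.6667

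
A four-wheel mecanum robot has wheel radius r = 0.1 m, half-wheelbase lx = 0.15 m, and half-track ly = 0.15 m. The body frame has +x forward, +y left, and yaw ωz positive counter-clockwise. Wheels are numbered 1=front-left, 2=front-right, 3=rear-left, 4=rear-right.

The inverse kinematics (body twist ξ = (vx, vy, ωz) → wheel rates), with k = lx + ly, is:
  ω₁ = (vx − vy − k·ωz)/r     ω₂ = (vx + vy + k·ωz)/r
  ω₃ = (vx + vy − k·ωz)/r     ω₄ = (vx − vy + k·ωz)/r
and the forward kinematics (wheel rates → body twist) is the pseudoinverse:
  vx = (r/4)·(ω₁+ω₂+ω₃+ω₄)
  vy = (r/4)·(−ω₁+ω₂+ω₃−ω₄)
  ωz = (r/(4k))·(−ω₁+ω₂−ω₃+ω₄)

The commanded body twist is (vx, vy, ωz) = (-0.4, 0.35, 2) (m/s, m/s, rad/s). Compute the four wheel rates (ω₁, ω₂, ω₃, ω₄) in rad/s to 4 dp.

(-13.5000, 5.5000, -6.5000, -1.5000)

k = lx + ly = 0.15 + 0.15 = 0.3000;  k·ωz = 0.3000·2 = 0.6000
ω₁ (FL) = (vx − vy − k·ωz)/r = -1.3500/0.1 = -13.5000
ω₂ (FR) = (vx + vy + k·ωz)/r = 0.5500/0.1 = 5.5000
ω₃ (RL) = (vx + vy − k·ωz)/r = -0.6500/0.1 = -6.5000
ω₄ (RR) = (vx − vy + k·ωz)/r = -0.1500/0.1 = -1.5000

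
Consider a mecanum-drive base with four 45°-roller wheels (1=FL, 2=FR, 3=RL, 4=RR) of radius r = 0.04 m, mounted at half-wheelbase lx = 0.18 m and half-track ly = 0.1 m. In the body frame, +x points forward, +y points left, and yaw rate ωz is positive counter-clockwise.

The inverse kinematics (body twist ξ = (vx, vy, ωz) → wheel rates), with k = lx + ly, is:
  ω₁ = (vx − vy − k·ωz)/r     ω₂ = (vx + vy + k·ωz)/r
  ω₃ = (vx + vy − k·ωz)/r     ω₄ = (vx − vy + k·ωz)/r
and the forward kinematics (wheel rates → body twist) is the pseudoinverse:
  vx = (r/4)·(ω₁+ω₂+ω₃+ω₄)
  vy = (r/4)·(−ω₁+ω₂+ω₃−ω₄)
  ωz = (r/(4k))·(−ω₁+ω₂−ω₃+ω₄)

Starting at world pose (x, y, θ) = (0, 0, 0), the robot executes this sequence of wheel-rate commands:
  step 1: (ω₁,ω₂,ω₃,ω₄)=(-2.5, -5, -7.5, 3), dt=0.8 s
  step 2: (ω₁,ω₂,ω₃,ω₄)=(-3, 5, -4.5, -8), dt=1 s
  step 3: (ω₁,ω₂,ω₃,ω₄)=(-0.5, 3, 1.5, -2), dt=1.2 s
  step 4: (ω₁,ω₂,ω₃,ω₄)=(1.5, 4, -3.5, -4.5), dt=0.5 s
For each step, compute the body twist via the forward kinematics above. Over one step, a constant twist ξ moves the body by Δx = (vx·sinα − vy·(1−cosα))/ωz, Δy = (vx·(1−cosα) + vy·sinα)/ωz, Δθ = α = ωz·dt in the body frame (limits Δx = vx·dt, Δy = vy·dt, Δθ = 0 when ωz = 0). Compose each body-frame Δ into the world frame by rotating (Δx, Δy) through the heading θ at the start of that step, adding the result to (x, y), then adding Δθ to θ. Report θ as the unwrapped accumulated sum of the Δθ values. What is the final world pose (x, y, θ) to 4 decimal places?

step 1: ξ=(vx,vy,ωz)=(-0.1200, -0.1300, 0.2857), dt=0.8 → body Δ=(-0.0833, -0.1140, 0.2286) → world pose (-0.0833, -0.1140, 0.2286)
step 2: ξ=(vx,vy,ωz)=(-0.1050, 0.1150, 0.1607), dt=1.0 → body Δ=(-0.1138, 0.1061, 0.1607) → world pose (-0.2182, -0.0365, 0.3893)
step 3: ξ=(vx,vy,ωz)=(0.0200, 0.0700, 0.0000), dt=1.2 → body Δ=(0.0240, 0.0840, 0.0000) → world pose (-0.2279, 0.0504, 0.3893)
step 4: ξ=(vx,vy,ωz)=(-0.0250, 0.0350, 0.0536), dt=0.5 → body Δ=(-0.0127, 0.0173, 0.0268) → world pose (-0.2462, 0.0616, 0.4161)

(-0.2462, 0.0616, 0.4161)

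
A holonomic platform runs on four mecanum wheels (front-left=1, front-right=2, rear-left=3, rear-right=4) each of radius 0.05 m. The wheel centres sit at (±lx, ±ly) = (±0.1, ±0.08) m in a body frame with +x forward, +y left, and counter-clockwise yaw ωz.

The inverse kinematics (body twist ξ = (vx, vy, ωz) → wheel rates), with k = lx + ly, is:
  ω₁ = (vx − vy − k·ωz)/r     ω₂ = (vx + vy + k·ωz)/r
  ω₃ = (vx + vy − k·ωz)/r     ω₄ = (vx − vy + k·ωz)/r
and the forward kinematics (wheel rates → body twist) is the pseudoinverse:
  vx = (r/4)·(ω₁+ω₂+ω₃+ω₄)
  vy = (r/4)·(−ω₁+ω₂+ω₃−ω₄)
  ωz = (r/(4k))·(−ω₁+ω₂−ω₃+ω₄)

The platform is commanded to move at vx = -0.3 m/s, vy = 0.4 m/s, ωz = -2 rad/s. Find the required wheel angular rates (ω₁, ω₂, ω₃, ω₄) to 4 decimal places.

(-6.8000, -5.2000, 9.2000, -21.2000)

k = lx + ly = 0.1 + 0.08 = 0.1800;  k·ωz = 0.1800·-2 = -0.3600
ω₁ (FL) = (vx − vy − k·ωz)/r = -0.3400/0.05 = -6.8000
ω₂ (FR) = (vx + vy + k·ωz)/r = -0.2600/0.05 = -5.2000
ω₃ (RL) = (vx + vy − k·ωz)/r = 0.4600/0.05 = 9.2000
ω₄ (RR) = (vx − vy + k·ωz)/r = -1.0600/0.05 = -21.2000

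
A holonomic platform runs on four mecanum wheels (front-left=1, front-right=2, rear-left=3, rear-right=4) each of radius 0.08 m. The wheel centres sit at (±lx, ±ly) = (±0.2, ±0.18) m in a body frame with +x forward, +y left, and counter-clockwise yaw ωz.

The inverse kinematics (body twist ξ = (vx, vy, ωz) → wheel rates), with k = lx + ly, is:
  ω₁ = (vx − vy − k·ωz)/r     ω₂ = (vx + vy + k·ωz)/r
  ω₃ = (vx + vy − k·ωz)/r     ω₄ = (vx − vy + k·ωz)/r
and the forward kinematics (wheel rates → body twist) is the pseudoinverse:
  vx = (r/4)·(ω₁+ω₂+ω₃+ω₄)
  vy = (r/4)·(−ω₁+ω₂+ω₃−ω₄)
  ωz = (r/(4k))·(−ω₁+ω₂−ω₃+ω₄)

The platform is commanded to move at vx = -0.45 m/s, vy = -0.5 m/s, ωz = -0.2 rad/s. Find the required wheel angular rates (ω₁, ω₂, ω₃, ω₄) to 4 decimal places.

k = lx + ly = 0.2 + 0.18 = 0.3800;  k·ωz = 0.3800·-0.2 = -0.0760
ω₁ (FL) = (vx − vy − k·ωz)/r = 0.1260/0.08 = 1.5750
ω₂ (FR) = (vx + vy + k·ωz)/r = -1.0260/0.08 = -12.8250
ω₃ (RL) = (vx + vy − k·ωz)/r = -0.8740/0.08 = -10.9250
ω₄ (RR) = (vx − vy + k·ωz)/r = -0.0260/0.08 = -0.3250

(1.5750, -12.8250, -10.9250, -0.3250)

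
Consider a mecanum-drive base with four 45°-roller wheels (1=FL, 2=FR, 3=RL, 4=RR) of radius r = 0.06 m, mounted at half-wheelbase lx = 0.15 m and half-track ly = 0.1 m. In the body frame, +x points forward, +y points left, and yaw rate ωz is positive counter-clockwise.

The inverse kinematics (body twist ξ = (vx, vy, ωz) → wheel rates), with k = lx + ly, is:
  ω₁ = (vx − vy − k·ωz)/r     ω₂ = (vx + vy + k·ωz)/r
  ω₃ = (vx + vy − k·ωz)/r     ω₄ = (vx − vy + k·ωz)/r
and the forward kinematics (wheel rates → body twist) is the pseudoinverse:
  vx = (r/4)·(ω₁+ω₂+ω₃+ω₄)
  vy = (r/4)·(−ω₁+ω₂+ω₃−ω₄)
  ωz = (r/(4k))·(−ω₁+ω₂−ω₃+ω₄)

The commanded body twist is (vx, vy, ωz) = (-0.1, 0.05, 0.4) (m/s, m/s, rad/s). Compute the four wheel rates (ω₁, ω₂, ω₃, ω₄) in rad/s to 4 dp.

k = lx + ly = 0.15 + 0.1 = 0.2500;  k·ωz = 0.2500·0.4 = 0.1000
ω₁ (FL) = (vx − vy − k·ωz)/r = -0.2500/0.06 = -4.1667
ω₂ (FR) = (vx + vy + k·ωz)/r = 0.0500/0.06 = 0.8333
ω₃ (RL) = (vx + vy − k·ωz)/r = -0.1500/0.06 = -2.5000
ω₄ (RR) = (vx − vy + k·ωz)/r = -0.0500/0.06 = -0.8333

(-4.1667, 0.8333, -2.5000, -0.8333)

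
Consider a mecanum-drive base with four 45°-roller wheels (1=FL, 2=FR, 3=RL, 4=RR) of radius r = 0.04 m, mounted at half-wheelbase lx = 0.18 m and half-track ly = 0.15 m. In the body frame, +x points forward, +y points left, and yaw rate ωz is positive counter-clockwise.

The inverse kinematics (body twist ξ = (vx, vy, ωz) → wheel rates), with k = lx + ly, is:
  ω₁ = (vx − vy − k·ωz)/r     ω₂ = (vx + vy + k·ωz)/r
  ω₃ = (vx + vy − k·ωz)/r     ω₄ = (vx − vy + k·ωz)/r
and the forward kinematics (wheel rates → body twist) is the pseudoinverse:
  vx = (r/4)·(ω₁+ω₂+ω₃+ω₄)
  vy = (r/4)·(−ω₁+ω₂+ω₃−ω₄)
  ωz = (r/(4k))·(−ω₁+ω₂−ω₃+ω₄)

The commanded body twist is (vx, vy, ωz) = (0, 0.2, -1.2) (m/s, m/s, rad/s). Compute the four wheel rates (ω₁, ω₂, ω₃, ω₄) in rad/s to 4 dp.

k = lx + ly = 0.18 + 0.15 = 0.3300;  k·ωz = 0.3300·-1.2 = -0.3960
ω₁ (FL) = (vx − vy − k·ωz)/r = 0.1960/0.04 = 4.9000
ω₂ (FR) = (vx + vy + k·ωz)/r = -0.1960/0.04 = -4.9000
ω₃ (RL) = (vx + vy − k·ωz)/r = 0.5960/0.04 = 14.9000
ω₄ (RR) = (vx − vy + k·ωz)/r = -0.5960/0.04 = -14.9000

(4.9000, -4.9000, 14.9000, -14.9000)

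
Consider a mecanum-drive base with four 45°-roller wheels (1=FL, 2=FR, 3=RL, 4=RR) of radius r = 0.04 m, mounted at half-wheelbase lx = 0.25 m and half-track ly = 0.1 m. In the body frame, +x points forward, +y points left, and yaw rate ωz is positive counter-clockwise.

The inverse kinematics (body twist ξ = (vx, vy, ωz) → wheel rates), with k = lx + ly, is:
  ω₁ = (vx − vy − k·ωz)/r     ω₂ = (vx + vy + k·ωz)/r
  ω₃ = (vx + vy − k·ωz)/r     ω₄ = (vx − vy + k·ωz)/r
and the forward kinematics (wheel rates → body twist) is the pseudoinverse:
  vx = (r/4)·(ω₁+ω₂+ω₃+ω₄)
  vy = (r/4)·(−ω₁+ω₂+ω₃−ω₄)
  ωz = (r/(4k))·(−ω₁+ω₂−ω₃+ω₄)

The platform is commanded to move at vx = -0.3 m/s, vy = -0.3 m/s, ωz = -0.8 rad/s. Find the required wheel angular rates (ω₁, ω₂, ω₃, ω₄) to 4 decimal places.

(7.0000, -22.0000, -8.0000, -7.0000)

k = lx + ly = 0.25 + 0.1 = 0.3500;  k·ωz = 0.3500·-0.8 = -0.2800
ω₁ (FL) = (vx − vy − k·ωz)/r = 0.2800/0.04 = 7.0000
ω₂ (FR) = (vx + vy + k·ωz)/r = -0.8800/0.04 = -22.0000
ω₃ (RL) = (vx + vy − k·ωz)/r = -0.3200/0.04 = -8.0000
ω₄ (RR) = (vx − vy + k·ωz)/r = -0.2800/0.04 = -7.0000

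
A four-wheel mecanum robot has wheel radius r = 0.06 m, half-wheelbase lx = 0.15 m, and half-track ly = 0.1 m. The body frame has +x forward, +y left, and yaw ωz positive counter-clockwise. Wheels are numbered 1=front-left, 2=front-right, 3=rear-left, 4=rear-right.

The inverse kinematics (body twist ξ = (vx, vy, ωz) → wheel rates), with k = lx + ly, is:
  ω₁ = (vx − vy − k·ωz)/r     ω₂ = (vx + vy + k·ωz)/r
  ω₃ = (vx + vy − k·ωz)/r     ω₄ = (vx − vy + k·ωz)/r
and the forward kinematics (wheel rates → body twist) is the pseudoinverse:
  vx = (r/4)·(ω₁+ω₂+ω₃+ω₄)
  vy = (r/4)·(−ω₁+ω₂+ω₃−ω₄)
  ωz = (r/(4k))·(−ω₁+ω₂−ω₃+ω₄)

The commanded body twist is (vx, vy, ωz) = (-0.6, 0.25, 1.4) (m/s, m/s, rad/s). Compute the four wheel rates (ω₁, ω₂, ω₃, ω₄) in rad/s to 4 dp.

(-20.0000, 0.0000, -11.6667, -8.3333)

k = lx + ly = 0.15 + 0.1 = 0.2500;  k·ωz = 0.2500·1.4 = 0.3500
ω₁ (FL) = (vx − vy − k·ωz)/r = -1.2000/0.06 = -20.0000
ω₂ (FR) = (vx + vy + k·ωz)/r = 0.0000/0.06 = 0.0000
ω₃ (RL) = (vx + vy − k·ωz)/r = -0.7000/0.06 = -11.6667
ω₄ (RR) = (vx − vy + k·ωz)/r = -0.5000/0.06 = -8.3333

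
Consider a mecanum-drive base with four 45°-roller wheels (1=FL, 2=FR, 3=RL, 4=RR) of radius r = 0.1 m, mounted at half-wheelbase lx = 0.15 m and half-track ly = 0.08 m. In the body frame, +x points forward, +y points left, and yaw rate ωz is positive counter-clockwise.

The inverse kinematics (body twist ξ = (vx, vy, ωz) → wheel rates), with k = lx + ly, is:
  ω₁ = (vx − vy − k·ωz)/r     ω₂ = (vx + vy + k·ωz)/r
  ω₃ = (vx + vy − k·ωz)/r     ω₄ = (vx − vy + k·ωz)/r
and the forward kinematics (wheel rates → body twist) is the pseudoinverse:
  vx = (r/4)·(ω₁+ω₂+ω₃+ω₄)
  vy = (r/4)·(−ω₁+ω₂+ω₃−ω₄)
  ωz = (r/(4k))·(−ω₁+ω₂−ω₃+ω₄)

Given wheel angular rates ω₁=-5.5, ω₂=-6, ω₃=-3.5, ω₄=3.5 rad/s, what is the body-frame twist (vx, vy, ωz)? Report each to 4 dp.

k = lx + ly = 0.15 + 0.08 = 0.2300
ω₁+ω₂+ω₃+ω₄ = -11.5000  →  vx = (0.1/4)·-11.5000 = -0.2875
−ω₁+ω₂+ω₃−ω₄ = -7.5000  →  vy = (0.1/4)·-7.5000 = -0.1875
−ω₁+ω₂−ω₃+ω₄ = 6.5000  →  ωz = (0.1/0.9200)·6.5000 = 0.7065

(-0.2875, -0.1875, 0.7065)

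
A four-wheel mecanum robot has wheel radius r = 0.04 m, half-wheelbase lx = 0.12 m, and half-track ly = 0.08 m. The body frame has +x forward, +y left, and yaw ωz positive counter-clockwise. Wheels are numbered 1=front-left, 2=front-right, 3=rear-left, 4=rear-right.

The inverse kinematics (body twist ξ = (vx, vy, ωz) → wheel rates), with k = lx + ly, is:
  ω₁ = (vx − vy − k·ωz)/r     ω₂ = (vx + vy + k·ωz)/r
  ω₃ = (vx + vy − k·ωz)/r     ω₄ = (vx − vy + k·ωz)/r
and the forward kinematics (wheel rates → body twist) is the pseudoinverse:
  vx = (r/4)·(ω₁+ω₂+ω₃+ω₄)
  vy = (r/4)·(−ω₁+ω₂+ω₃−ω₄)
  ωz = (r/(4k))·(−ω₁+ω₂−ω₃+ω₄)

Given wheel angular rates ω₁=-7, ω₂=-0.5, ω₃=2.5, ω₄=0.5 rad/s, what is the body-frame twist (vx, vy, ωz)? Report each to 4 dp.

k = lx + ly = 0.12 + 0.08 = 0.2000
ω₁+ω₂+ω₃+ω₄ = -4.5000  →  vx = (0.04/4)·-4.5000 = -0.0450
−ω₁+ω₂+ω₃−ω₄ = 8.5000  →  vy = (0.04/4)·8.5000 = 0.0850
−ω₁+ω₂−ω₃+ω₄ = 4.5000  →  ωz = (0.04/0.8000)·4.5000 = 0.2250

(-0.0450, 0.0850, 0.2250)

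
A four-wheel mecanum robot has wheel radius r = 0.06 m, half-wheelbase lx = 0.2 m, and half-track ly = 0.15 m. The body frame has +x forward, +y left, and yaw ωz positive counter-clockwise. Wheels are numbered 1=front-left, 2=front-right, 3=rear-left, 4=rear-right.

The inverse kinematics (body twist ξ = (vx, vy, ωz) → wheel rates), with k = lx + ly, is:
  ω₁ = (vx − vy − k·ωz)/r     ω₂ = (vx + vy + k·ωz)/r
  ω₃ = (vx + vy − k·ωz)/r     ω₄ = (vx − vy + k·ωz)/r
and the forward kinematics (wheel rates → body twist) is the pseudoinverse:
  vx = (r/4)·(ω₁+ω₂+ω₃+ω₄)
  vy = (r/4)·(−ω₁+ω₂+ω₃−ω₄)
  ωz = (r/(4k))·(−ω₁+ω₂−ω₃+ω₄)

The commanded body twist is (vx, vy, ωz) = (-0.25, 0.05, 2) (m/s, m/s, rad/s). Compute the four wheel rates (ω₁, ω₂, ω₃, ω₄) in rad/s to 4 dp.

k = lx + ly = 0.2 + 0.15 = 0.3500;  k·ωz = 0.3500·2 = 0.7000
ω₁ (FL) = (vx − vy − k·ωz)/r = -1.0000/0.06 = -16.6667
ω₂ (FR) = (vx + vy + k·ωz)/r = 0.5000/0.06 = 8.3333
ω₃ (RL) = (vx + vy − k·ωz)/r = -0.9000/0.06 = -15.0000
ω₄ (RR) = (vx − vy + k·ωz)/r = 0.4000/0.06 = 6.6667

(-16.6667, 8.3333, -15.0000, 6.6667)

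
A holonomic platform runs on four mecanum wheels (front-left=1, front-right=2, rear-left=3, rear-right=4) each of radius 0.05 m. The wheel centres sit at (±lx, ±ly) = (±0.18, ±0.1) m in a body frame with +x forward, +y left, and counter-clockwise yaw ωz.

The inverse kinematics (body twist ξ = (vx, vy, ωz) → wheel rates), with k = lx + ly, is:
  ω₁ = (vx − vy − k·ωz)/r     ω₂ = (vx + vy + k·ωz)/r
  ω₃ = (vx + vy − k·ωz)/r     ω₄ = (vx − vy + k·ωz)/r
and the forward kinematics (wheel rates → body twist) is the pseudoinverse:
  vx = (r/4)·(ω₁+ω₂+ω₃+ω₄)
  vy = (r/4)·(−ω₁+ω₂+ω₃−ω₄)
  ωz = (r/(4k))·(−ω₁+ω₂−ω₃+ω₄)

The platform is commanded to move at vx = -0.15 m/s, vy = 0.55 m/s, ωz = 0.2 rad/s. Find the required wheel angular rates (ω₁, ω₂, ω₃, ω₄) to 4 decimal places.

(-15.1200, 9.1200, 6.8800, -12.8800)

k = lx + ly = 0.18 + 0.1 = 0.2800;  k·ωz = 0.2800·0.2 = 0.0560
ω₁ (FL) = (vx − vy − k·ωz)/r = -0.7560/0.05 = -15.1200
ω₂ (FR) = (vx + vy + k·ωz)/r = 0.4560/0.05 = 9.1200
ω₃ (RL) = (vx + vy − k·ωz)/r = 0.3440/0.05 = 6.8800
ω₄ (RR) = (vx − vy + k·ωz)/r = -0.6440/0.05 = -12.8800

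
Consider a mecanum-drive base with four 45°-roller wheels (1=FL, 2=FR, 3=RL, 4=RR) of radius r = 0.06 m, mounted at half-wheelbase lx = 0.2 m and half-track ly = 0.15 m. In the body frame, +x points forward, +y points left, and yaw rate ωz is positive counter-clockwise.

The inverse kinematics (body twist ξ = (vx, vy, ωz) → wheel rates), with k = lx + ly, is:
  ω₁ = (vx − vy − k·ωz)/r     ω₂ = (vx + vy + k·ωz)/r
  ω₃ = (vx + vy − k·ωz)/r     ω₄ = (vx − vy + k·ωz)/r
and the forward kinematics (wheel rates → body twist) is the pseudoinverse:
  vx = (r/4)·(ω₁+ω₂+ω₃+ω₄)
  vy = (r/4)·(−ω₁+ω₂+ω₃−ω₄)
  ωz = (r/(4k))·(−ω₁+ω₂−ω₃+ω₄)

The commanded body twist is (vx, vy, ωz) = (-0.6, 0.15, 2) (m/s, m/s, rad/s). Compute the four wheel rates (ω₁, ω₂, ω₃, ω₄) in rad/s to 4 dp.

(-24.1667, 4.1667, -19.1667, -0.8333)

k = lx + ly = 0.2 + 0.15 = 0.3500;  k·ωz = 0.3500·2 = 0.7000
ω₁ (FL) = (vx − vy − k·ωz)/r = -1.4500/0.06 = -24.1667
ω₂ (FR) = (vx + vy + k·ωz)/r = 0.2500/0.06 = 4.1667
ω₃ (RL) = (vx + vy − k·ωz)/r = -1.1500/0.06 = -19.1667
ω₄ (RR) = (vx − vy + k·ωz)/r = -0.0500/0.06 = -0.8333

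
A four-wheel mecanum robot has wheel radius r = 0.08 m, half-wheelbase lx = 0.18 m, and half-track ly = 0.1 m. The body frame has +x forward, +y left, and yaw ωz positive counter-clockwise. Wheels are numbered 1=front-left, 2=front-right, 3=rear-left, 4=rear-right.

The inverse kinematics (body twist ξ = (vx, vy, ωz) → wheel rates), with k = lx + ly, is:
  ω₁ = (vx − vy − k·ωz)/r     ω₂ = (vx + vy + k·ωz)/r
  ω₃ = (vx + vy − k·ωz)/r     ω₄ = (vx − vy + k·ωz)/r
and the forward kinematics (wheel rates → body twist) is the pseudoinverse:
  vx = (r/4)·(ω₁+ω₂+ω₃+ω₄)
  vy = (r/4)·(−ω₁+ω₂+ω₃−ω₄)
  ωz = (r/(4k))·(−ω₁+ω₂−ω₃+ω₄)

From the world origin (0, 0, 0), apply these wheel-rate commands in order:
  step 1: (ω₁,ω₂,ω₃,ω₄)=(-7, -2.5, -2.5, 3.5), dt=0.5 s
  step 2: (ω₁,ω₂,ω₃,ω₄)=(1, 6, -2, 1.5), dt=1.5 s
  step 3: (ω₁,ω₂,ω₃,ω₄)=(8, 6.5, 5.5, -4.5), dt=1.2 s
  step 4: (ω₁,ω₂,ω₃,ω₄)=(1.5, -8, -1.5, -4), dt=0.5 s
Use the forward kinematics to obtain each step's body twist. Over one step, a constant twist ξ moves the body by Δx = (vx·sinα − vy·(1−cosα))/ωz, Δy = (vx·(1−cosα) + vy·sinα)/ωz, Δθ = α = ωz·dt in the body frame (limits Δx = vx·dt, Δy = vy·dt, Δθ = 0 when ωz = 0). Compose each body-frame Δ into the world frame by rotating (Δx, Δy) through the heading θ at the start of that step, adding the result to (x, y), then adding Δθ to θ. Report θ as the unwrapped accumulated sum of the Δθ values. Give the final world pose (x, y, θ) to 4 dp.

(0.0131, 0.4504, -0.1286)

step 1: ξ=(vx,vy,ωz)=(-0.1700, -0.0300, 0.7500), dt=0.5 → body Δ=(-0.0802, -0.0304, 0.3750) → world pose (-0.0802, -0.0304, 0.3750)
step 2: ξ=(vx,vy,ωz)=(0.1300, 0.0300, 0.6071), dt=1.5 → body Δ=(0.1500, 0.1219, 0.9107) → world pose (0.0147, 0.1379, 1.2857)
step 3: ξ=(vx,vy,ωz)=(0.3100, 0.1700, -0.8214), dt=1.2 → body Δ=(0.4073, 0.0036, -0.9857) → world pose (0.1258, 0.5298, 0.3000)
step 4: ξ=(vx,vy,ωz)=(-0.2400, -0.1400, -0.8571), dt=0.5 → body Δ=(-0.1311, -0.0426, -0.4286) → world pose (0.0131, 0.4504, -0.1286)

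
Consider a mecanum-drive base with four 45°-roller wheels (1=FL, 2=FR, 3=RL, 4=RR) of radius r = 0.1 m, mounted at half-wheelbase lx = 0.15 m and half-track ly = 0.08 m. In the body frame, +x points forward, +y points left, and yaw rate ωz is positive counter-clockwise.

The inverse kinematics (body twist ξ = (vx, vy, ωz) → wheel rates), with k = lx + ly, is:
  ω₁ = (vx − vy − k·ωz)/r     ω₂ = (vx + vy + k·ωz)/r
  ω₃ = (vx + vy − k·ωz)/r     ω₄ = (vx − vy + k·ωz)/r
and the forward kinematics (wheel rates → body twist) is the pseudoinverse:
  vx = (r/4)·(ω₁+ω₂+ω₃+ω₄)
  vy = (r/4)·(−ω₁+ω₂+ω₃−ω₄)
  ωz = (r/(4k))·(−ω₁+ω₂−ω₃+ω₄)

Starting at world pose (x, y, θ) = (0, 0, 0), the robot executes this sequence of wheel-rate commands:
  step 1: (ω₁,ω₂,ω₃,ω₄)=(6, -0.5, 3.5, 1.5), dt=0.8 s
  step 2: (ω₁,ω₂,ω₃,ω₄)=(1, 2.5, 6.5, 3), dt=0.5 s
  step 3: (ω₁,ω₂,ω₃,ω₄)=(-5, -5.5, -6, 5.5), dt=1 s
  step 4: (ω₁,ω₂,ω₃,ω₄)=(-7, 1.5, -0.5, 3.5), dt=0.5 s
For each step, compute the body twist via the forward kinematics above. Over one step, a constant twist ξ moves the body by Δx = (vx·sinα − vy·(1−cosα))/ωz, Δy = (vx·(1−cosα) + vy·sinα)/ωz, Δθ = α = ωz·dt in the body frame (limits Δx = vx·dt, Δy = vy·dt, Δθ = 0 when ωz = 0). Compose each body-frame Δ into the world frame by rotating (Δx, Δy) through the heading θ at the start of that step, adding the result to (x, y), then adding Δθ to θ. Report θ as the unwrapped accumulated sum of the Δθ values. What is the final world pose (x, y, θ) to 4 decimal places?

(-0.0614, -0.4145, 1.0272)

step 1: ξ=(vx,vy,ωz)=(0.2625, -0.1125, -0.9239), dt=0.8 → body Δ=(0.1596, -0.1562, -0.7391) → world pose (0.1596, -0.1562, -0.7391)
step 2: ξ=(vx,vy,ωz)=(0.3250, 0.1250, -0.2174), dt=0.5 → body Δ=(0.1656, 0.0536, -0.1087) → world pose (0.3181, -0.2281, -0.8478)
step 3: ξ=(vx,vy,ωz)=(-0.2750, -0.3000, 1.1957), dt=1.0 → body Δ=(-0.0550, -0.3792, 1.1957) → world pose (-0.0027, -0.4377, 0.3478)
step 4: ξ=(vx,vy,ωz)=(-0.0625, 0.1125, 1.3587), dt=0.5 → body Δ=(-0.0473, 0.0418, 0.6793) → world pose (-0.0614, -0.4145, 1.0272)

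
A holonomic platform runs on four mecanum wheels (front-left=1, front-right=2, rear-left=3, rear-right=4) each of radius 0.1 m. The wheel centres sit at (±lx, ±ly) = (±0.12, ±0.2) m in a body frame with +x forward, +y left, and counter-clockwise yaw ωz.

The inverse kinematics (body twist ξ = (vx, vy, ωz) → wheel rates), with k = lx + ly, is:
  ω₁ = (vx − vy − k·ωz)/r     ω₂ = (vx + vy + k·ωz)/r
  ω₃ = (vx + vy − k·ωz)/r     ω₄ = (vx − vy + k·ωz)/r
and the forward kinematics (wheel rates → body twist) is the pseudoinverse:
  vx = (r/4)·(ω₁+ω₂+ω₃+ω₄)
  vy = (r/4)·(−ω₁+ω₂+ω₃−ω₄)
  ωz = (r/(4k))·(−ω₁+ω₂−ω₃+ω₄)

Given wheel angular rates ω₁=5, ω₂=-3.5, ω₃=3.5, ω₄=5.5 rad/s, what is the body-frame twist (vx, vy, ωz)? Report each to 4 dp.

k = lx + ly = 0.12 + 0.2 = 0.3200
ω₁+ω₂+ω₃+ω₄ = 10.5000  →  vx = (0.1/4)·10.5000 = 0.2625
−ω₁+ω₂+ω₃−ω₄ = -10.5000  →  vy = (0.1/4)·-10.5000 = -0.2625
−ω₁+ω₂−ω₃+ω₄ = -6.5000  →  ωz = (0.1/1.2800)·-6.5000 = -0.5078

(0.2625, -0.2625, -0.5078)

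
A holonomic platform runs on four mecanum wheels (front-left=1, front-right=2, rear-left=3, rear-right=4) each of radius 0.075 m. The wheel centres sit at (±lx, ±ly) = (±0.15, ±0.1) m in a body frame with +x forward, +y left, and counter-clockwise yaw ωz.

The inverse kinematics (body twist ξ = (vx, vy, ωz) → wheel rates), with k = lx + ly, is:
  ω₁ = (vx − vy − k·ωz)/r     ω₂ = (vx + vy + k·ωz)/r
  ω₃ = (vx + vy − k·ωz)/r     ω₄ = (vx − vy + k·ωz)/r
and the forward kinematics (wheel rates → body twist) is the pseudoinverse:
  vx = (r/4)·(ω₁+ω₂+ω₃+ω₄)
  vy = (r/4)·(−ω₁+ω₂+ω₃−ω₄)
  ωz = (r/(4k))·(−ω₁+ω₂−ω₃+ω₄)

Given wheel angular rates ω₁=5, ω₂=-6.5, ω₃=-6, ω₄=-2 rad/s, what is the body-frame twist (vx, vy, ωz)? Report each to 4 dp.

(-0.1781, -0.2906, -0.5625)

k = lx + ly = 0.15 + 0.1 = 0.2500
ω₁+ω₂+ω₃+ω₄ = -9.5000  →  vx = (0.075/4)·-9.5000 = -0.1781
−ω₁+ω₂+ω₃−ω₄ = -15.5000  →  vy = (0.075/4)·-15.5000 = -0.2906
−ω₁+ω₂−ω₃+ω₄ = -7.5000  →  ωz = (0.075/1.0000)·-7.5000 = -0.5625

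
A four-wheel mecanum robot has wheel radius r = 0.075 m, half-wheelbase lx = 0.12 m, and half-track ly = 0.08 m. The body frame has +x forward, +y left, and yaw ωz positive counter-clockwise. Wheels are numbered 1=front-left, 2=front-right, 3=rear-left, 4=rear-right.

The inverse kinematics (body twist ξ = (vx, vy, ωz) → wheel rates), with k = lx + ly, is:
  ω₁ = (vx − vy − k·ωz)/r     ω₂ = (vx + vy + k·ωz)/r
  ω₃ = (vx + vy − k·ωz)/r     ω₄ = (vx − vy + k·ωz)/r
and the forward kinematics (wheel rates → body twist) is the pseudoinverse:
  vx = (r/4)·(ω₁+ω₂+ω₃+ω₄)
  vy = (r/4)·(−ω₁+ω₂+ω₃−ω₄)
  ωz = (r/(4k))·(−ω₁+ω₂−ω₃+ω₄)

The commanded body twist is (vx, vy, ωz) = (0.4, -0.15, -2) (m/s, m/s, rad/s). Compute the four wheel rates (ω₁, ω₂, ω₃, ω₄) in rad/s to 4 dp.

(12.6667, -2.0000, 8.6667, 2.0000)

k = lx + ly = 0.12 + 0.08 = 0.2000;  k·ωz = 0.2000·-2 = -0.4000
ω₁ (FL) = (vx − vy − k·ωz)/r = 0.9500/0.075 = 12.6667
ω₂ (FR) = (vx + vy + k·ωz)/r = -0.1500/0.075 = -2.0000
ω₃ (RL) = (vx + vy − k·ωz)/r = 0.6500/0.075 = 8.6667
ω₄ (RR) = (vx − vy + k·ωz)/r = 0.1500/0.075 = 2.0000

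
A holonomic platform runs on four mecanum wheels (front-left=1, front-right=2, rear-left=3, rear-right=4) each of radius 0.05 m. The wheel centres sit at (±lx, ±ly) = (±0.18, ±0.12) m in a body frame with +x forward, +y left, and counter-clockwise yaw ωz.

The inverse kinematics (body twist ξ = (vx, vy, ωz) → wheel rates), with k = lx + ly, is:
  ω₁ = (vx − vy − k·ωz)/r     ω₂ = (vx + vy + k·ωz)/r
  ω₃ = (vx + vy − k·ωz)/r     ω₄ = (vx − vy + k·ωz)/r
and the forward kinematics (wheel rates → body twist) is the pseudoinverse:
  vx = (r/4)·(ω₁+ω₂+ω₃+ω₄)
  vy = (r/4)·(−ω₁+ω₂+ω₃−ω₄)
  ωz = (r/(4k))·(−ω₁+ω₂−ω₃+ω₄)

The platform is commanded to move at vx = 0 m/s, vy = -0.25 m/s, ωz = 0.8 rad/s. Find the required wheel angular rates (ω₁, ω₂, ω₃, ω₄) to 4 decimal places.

k = lx + ly = 0.18 + 0.12 = 0.3000;  k·ωz = 0.3000·0.8 = 0.2400
ω₁ (FL) = (vx − vy − k·ωz)/r = 0.0100/0.05 = 0.2000
ω₂ (FR) = (vx + vy + k·ωz)/r = -0.0100/0.05 = -0.2000
ω₃ (RL) = (vx + vy − k·ωz)/r = -0.4900/0.05 = -9.8000
ω₄ (RR) = (vx − vy + k·ωz)/r = 0.4900/0.05 = 9.8000

(0.2000, -0.2000, -9.8000, 9.8000)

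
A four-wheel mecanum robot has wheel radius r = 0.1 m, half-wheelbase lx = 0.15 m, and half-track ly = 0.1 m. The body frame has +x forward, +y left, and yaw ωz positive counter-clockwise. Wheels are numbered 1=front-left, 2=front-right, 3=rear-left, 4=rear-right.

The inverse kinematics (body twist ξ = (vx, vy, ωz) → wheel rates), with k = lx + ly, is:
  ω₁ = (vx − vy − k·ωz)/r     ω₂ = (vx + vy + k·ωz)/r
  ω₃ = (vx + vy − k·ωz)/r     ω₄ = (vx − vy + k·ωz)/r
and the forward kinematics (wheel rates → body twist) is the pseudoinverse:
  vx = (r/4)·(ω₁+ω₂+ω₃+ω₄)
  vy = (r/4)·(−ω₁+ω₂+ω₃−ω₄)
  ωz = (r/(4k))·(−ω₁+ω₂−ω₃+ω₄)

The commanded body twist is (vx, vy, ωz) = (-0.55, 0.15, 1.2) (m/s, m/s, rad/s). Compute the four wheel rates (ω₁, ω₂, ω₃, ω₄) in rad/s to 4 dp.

k = lx + ly = 0.15 + 0.1 = 0.2500;  k·ωz = 0.2500·1.2 = 0.3000
ω₁ (FL) = (vx − vy − k·ωz)/r = -1.0000/0.1 = -10.0000
ω₂ (FR) = (vx + vy + k·ωz)/r = -0.1000/0.1 = -1.0000
ω₃ (RL) = (vx + vy − k·ωz)/r = -0.7000/0.1 = -7.0000
ω₄ (RR) = (vx − vy + k·ωz)/r = -0.4000/0.1 = -4.0000

(-10.0000, -1.0000, -7.0000, -4.0000)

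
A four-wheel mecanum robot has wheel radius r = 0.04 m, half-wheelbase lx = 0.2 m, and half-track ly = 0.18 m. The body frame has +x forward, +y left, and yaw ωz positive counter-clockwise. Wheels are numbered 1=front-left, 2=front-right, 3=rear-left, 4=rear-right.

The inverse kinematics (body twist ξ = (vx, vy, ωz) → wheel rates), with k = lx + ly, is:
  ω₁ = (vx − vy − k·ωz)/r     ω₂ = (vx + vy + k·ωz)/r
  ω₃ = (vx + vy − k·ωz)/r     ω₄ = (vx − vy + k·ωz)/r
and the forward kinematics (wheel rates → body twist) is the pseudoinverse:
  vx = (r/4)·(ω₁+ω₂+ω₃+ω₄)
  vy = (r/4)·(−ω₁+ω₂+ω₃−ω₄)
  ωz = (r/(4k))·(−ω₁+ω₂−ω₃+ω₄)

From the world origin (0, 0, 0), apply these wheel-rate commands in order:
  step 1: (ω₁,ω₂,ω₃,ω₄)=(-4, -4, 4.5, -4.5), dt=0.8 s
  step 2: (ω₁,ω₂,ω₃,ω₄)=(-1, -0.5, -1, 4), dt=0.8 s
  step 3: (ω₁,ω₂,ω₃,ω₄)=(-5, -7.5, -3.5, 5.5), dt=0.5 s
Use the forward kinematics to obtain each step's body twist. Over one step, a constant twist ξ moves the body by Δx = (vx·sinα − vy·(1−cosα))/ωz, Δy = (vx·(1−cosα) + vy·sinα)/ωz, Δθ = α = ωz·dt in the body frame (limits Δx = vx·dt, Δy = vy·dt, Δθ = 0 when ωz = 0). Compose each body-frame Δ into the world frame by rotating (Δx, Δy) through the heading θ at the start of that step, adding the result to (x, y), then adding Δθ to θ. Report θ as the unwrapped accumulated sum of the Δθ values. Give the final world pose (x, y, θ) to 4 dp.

(-0.1039, -0.0155, 0.0118)

step 1: ξ=(vx,vy,ωz)=(-0.0800, 0.0900, -0.2368), dt=0.8 → body Δ=(-0.0568, 0.0776, -0.1895) → world pose (-0.0568, 0.0776, -0.1895)
step 2: ξ=(vx,vy,ωz)=(0.0150, -0.0450, 0.1447), dt=0.8 → body Δ=(0.0141, -0.0352, 0.1158) → world pose (-0.0496, 0.0404, -0.0737)
step 3: ξ=(vx,vy,ωz)=(-0.1050, -0.1150, 0.1711), dt=0.5 → body Δ=(-0.0500, -0.0597, 0.0855) → world pose (-0.1039, -0.0155, 0.0118)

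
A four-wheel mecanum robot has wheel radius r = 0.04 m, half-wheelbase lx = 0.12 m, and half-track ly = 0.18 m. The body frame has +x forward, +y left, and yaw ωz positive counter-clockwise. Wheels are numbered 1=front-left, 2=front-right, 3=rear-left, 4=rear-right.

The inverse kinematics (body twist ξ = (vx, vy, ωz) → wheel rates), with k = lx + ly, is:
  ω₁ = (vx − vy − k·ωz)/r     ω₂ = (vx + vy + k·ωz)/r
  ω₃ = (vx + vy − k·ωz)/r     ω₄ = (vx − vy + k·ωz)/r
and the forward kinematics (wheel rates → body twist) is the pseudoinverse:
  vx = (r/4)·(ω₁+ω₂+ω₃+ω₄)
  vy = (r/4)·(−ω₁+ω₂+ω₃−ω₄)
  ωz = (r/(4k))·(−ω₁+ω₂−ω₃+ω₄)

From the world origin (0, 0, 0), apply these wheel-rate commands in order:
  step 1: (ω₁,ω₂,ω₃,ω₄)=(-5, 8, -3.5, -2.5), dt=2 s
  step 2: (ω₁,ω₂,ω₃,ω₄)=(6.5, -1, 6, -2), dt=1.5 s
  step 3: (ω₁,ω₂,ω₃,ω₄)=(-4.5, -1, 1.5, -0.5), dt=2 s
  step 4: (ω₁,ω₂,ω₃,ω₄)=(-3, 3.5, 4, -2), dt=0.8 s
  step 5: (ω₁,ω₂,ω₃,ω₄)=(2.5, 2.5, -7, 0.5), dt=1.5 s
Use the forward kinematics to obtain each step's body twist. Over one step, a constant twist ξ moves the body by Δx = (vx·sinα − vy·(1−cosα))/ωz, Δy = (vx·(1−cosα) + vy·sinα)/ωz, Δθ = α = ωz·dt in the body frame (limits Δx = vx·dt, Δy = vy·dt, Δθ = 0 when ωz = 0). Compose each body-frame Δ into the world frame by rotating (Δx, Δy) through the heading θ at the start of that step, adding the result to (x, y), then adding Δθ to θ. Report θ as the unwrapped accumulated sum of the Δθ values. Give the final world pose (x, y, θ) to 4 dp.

(-0.1289, 0.3396, 0.6467)

step 1: ξ=(vx,vy,ωz)=(-0.0300, 0.1200, 0.4667), dt=2.0 → body Δ=(-0.1558, 0.1806, 0.9333) → world pose (-0.1558, 0.1806, 0.9333)
step 2: ξ=(vx,vy,ωz)=(0.0950, 0.0050, -0.5167), dt=1.5 → body Δ=(0.1314, -0.0457, -0.7750) → world pose (-0.0408, 0.2590, 0.1583)
step 3: ξ=(vx,vy,ωz)=(-0.0450, 0.0550, 0.0500), dt=2.0 → body Δ=(-0.0953, 0.1053, 0.1000) → world pose (-0.1515, 0.3480, 0.2583)
step 4: ξ=(vx,vy,ωz)=(0.0250, 0.1250, 0.0167), dt=0.8 → body Δ=(0.0193, 0.1001, 0.0133) → world pose (-0.1584, 0.4497, 0.2717)
step 5: ξ=(vx,vy,ωz)=(-0.0150, -0.0750, 0.2500), dt=1.5 → body Δ=(-0.0011, -0.1141, 0.3750) → world pose (-0.1289, 0.3396, 0.6467)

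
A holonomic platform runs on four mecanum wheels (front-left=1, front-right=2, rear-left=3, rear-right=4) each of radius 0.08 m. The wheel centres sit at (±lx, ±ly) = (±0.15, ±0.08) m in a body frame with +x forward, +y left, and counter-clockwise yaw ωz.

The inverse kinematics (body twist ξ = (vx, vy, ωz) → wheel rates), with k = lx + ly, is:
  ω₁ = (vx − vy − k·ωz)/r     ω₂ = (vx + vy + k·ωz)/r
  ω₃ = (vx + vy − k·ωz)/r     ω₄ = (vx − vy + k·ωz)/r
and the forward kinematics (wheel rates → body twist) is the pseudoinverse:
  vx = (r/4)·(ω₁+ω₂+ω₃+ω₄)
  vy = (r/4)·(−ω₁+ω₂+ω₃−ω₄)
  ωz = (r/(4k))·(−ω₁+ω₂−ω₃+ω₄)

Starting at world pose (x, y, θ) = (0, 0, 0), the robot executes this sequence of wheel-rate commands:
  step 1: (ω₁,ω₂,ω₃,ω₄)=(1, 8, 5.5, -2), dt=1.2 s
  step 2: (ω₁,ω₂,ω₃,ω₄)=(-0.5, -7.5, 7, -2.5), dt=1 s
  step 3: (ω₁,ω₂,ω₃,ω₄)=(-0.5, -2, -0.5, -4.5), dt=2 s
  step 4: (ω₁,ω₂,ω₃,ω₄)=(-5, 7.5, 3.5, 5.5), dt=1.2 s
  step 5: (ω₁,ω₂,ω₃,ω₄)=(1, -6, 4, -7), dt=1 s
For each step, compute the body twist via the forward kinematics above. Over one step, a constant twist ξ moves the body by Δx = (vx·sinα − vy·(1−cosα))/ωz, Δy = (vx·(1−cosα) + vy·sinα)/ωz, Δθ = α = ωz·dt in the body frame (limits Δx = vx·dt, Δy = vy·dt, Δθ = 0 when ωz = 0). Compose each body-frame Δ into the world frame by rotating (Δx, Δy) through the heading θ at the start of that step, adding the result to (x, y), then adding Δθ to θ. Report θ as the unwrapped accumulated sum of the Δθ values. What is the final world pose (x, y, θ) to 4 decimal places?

(0.7844, 0.5044, -2.4957)

step 1: ξ=(vx,vy,ωz)=(0.2500, 0.2900, -0.0435), dt=1.2 → body Δ=(0.3089, 0.3400, -0.0522) → world pose (0.3089, 0.3400, -0.0522)
step 2: ξ=(vx,vy,ωz)=(-0.0700, 0.0500, -1.4348), dt=1.0 → body Δ=(-0.0182, 0.0767, -1.4348) → world pose (0.2948, 0.4176, -1.4870)
step 3: ξ=(vx,vy,ωz)=(-0.1500, 0.0500, -0.4783), dt=2.0 → body Δ=(-0.2120, 0.2183, -0.9565) → world pose (0.4945, 0.6471, -2.4435)
step 4: ξ=(vx,vy,ωz)=(0.2300, 0.2100, 1.2609), dt=1.2 → body Δ=(0.0252, 0.3382, 1.5130) → world pose (0.6926, 0.3719, -0.9304)
step 5: ξ=(vx,vy,ωz)=(-0.1600, 0.0800, -1.5652), dt=1.0 → body Δ=(-0.0514, 0.1528, -1.5652) → world pose (0.7844, 0.5044, -2.4957)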